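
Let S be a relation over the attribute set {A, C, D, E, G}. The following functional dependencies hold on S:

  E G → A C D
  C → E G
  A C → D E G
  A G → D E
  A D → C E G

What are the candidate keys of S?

{C}, {A, D}, {A, G}, {E, G}

{C}⁺: C→EG adds E, G; EG→ACD adds A, D → {A, C, D, E, G}.
{A, D}⁺: AD→CEG adds C, E, G → {A, C, D, E, G}. Minimal: {D}⁺ = {D}; {A}⁺ = {A} — none reach the full schema.
{A, G}⁺: AG→DE adds D, E; AD→CEG adds C → {A, C, D, E, G}. Minimal: {G}⁺ = {G}; {A}⁺ = {A} — none reach the full schema.
{E, G}⁺: EG→ACD adds A, C, D → {A, C, D, E, G}. Minimal: {G}⁺ = {G}; {E}⁺ = {E} — none reach the full schema.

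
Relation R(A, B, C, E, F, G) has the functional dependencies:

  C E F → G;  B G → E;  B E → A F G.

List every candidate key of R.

(B, C, E), (B, C, G)

Attributes B, C never appear on any right-hand side, so every candidate key must contain {B, C}.
{B, C}⁺ = {B, C}, which is not all of the schema, so we must add further attributes.
{B, C, E}⁺: BE→AFG adds A, F, G → {A, B, C, E, F, G}.
{B, C, G}⁺: BG→E adds E; BE→AFG adds A, F → {A, B, C, E, F, G}.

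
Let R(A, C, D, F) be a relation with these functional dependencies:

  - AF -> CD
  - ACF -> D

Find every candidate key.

{A, F}⁺: AF→CD adds C, D → {A, C, D, F}. Minimal: {F}⁺ = {F}; {A}⁺ = {A} — none reach the full schema.

{A, F}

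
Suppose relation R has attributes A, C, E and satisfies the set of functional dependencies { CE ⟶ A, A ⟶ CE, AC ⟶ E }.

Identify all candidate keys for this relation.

{A}; {C, E}

{A}⁺: A→CE adds C, E → {A, C, E}.
{C, E}⁺: CE→A adds A → {A, C, E}.
Any other superkey contains one of these as a subset, so there are no further candidate keys.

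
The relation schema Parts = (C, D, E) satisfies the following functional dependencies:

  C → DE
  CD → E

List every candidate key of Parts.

Attribute C never appears on the right-hand side of any dependency, so C must belong to every candidate key.
{C}⁺ = {C, D, E}, which is all of the schema, so {C} is the only candidate key.

(C)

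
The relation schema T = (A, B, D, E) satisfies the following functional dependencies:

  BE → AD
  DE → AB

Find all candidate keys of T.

{B, E}, {D, E}

Attribute E never appears on the right-hand side of any dependency, so E must belong to every candidate key.
{E}⁺ = {E}, which is not all of the schema, so we must add further attributes.
{B, E}⁺: BE→AD adds A, D → {A, B, D, E}. Minimal: {E}⁺ = {E}; {B}⁺ = {B} — none reach the full schema.
{D, E}⁺: DE→AB adds A, B → {A, B, D, E}. Minimal: {E}⁺ = {E}; {D}⁺ = {D} — none reach the full schema.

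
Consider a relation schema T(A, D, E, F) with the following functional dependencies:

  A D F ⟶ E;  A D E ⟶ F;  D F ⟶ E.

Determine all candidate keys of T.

Attributes A, D never appear on any right-hand side, so every candidate key must contain {A, D}.
{A, D}⁺ = {A, D}, which is not all of the schema, so we must add further attributes.
{A, D, E}⁺: ADE→F adds F → {A, D, E, F}.
{A, D, F}⁺: ADF→E adds E → {A, D, E, F}.

ADE; ADF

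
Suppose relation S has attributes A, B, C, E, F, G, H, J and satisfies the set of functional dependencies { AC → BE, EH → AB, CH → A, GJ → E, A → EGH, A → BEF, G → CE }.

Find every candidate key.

{A, J}; {C, H, J}; {E, H, J}; {G, H, J}

Attribute J never appears on the right-hand side of any dependency, so J must belong to every candidate key.
{J}⁺ = {J}, which is not all of the schema, so we must add further attributes.
{A, J}⁺: A→EGH adds E, G, H; A→BEF adds B, F; G→CE adds C → {A, B, C, E, F, G, H, J}. Minimal: {J}⁺ = {J}; {A}⁺ = {A, B, C, E, F, G, H} — none reach the full schema.
{C, H, J}⁺: CH→A adds A; A→EGH adds E, G; A→BEF adds B, F → {A, B, C, E, F, G, H, J}. Minimal: {H, J}⁺ = {H, J}; {C, J}⁺ = {C, J}; {C, H}⁺ = {A, B, C, E, F, G, H} — none reach the full schema.
{E, H, J}⁺: EH→AB adds A, B; A→EGH adds G; A→BEF adds F; G→CE adds C → {A, B, C, E, F, G, H, J}. Minimal: {H, J}⁺ = {H, J}; {E, J}⁺ = {E, J}; {E, H}⁺ = {A, B, C, E, F, G, H} — none reach the full schema.
{G, H, J}⁺: GJ→E adds E; G→CE adds C; EH→AB adds A, B; A→BEF adds F → {A, B, C, E, F, G, H, J}. Minimal: {H, J}⁺ = {H, J}; {G, J}⁺ = {C, E, G, J}; {G, H}⁺ = {A, B, C, E, F, G, H} — none reach the full schema.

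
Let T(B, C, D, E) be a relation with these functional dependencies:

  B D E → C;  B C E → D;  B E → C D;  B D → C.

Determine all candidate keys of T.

Attributes B, E never appear on any right-hand side, so every candidate key must contain {B, E}.
{B, E}⁺ = {B, C, D, E}, which is all of the schema, so {B, E} is the only candidate key.

{B, E}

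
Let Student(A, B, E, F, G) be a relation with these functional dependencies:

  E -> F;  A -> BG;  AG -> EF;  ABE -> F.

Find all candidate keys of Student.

{A}

Attribute A never appears on the right-hand side of any dependency, so A must belong to every candidate key.
{A}⁺ = {A, B, E, F, G}, which is all of the schema, so {A} is the only candidate key.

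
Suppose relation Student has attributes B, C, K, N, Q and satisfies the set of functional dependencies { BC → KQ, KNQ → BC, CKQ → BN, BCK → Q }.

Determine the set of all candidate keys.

{B, C}⁺: BC→KQ adds K, Q; CKQ→BN adds N → {B, C, K, N, Q}. Minimal: {C}⁺ = {C}; {B}⁺ = {B} — none reach the full schema.
{C, K, Q}⁺: CKQ→BN adds B, N → {B, C, K, N, Q}. Minimal: {K, Q}⁺ = {K, Q}; {C, Q}⁺ = {C, Q}; {C, K}⁺ = {C, K} — none reach the full schema.
{K, N, Q}⁺: KNQ→BC adds B, C → {B, C, K, N, Q}. Minimal: {N, Q}⁺ = {N, Q}; {K, Q}⁺ = {K, Q}; {K, N}⁺ = {K, N} — none reach the full schema.

{B, C}; {C, K, Q}; {K, N, Q}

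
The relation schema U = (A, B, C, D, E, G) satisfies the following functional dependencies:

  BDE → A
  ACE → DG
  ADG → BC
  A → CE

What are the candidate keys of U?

{A}, {B, D, E}

{A}⁺: A→CE adds C, E; ACE→DG adds D, G; ADG→BC adds B → {A, B, C, D, E, G}.
{B, D, E}⁺: BDE→A adds A; A→CE adds C; ACE→DG adds G → {A, B, C, D, E, G}.
Any other superkey contains one of these as a subset, so there are no further candidate keys.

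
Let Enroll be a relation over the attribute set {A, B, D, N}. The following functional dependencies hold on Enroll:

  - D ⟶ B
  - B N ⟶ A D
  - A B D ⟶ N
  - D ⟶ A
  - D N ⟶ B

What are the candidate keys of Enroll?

{D}⁺: D→B adds B; D→A adds A; ABD→N adds N → {A, B, D, N}.
{B, N}⁺: BN→AD adds A, D → {A, B, D, N}. Minimal: {N}⁺ = {N}; {B}⁺ = {B} — none reach the full schema.
Any other superkey contains one of these as a subset, so there are no further candidate keys.

{D}, {B, N}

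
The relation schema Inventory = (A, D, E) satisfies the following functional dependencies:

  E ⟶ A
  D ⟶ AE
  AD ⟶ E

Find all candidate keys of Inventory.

D

Attribute D never appears on the right-hand side of any dependency, so D must belong to every candidate key.
{D}⁺ = {A, D, E}, which is all of the schema, so {D} is the only candidate key.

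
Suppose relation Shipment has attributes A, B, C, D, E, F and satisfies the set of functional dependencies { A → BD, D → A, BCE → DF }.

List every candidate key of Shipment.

{A, C, E}; {B, C, E}; {C, D, E}

Attributes C, E never appear on any right-hand side, so every candidate key must contain {C, E}.
{C, E}⁺ = {C, E}, which is not all of the schema, so we must add further attributes.
{A, C, E}⁺: A→BD adds B, D; BCE→DF adds F → {A, B, C, D, E, F}. Minimal: {C, E}⁺ = {C, E}; {A, E}⁺ = {A, B, D, E}; {A, C}⁺ = {A, B, C, D} — none reach the full schema.
{B, C, E}⁺: BCE→DF adds D, F; D→A adds A → {A, B, C, D, E, F}. Minimal: {C, E}⁺ = {C, E}; {B, E}⁺ = {B, E}; {B, C}⁺ = {B, C} — none reach the full schema.
{C, D, E}⁺: D→A adds A; A→BD adds B; BCE→DF adds F → {A, B, C, D, E, F}. Minimal: {D, E}⁺ = {A, B, D, E}; {C, E}⁺ = {C, E}; {C, D}⁺ = {A, B, C, D} — none reach the full schema.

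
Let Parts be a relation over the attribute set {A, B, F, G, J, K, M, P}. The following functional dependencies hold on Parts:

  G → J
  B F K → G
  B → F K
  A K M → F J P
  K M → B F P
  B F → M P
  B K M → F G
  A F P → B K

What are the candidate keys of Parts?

{A, B}⁺: B→FK adds F, K; BF→MP adds M, P; BKM→FG adds G; G→J adds J → {A, B, F, G, J, K, M, P}. Minimal: {B}⁺ = {B, F, G, J, K, M, P}; {A}⁺ = {A} — none reach the full schema.
{A, F, P}⁺: AFP→BK adds B, K; BFK→G adds G; BF→MP adds M; G→J adds J → {A, B, F, G, J, K, M, P}. Minimal: {F, P}⁺ = {F, P}; {A, P}⁺ = {A, P}; {A, F}⁺ = {A, F} — none reach the full schema.
{A, K, M}⁺: AKM→FJP adds F, J, P; KM→BFP adds B; BKM→FG adds G → {A, B, F, G, J, K, M, P}. Minimal: {K, M}⁺ = {B, F, G, J, K, M, P}; {A, M}⁺ = {A, M}; {A, K}⁺ = {A, K} — none reach the full schema.
Any other superkey contains one of these as a subset, so there are no further candidate keys.

{A, B}, {A, F, P}, {A, K, M}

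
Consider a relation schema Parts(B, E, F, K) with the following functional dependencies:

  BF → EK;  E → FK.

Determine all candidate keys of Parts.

{B, E}, {B, F}

Attribute B never appears on the right-hand side of any dependency, so B must belong to every candidate key.
{B}⁺ = {B}, which is not all of the schema, so we must add further attributes.
{B, E}⁺: E→FK adds F, K → {B, E, F, K}. Minimal: {E}⁺ = {E, F, K}; {B}⁺ = {B} — none reach the full schema.
{B, F}⁺: BF→EK adds E, K → {B, E, F, K}. Minimal: {F}⁺ = {F}; {B}⁺ = {B} — none reach the full schema.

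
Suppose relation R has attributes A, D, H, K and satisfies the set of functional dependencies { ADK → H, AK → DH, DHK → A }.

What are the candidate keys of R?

Attribute K never appears on the right-hand side of any dependency, so K must belong to every candidate key.
{K}⁺ = {K}, which is not all of the schema, so we must add further attributes.
{A, K}⁺: AK→DH adds D, H → {A, D, H, K}. Minimal: {K}⁺ = {K}; {A}⁺ = {A} — none reach the full schema.
{D, H, K}⁺: DHK→A adds A → {A, D, H, K}. Minimal: {H, K}⁺ = {H, K}; {D, K}⁺ = {D, K}; {D, H}⁺ = {D, H} — none reach the full schema.
Any other superkey contains one of these as a subset, so there are no further candidate keys.

{A, K}, {D, H, K}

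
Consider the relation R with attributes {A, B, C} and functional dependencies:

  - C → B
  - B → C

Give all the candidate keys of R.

Attribute A never appears on the right-hand side of any dependency, so A must belong to every candidate key.
{A}⁺ = {A}, which is not all of the schema, so we must add further attributes.
{A, B}⁺: B→C adds C → {A, B, C}.
{A, C}⁺: C→B adds B → {A, B, C}.

{A, B}; {A, C}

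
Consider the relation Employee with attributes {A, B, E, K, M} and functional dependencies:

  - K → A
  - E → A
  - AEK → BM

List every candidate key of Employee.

Attributes E, K never appear on any right-hand side, so every candidate key must contain {E, K}.
{E, K}⁺ = {A, B, E, K, M}, which is all of the schema, so {E, K} is the only candidate key.

{E, K}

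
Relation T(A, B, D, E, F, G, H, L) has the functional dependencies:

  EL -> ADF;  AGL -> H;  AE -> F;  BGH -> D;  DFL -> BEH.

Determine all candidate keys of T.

Attributes G, L never appear on any right-hand side, so every candidate key must contain {G, L}.
{G, L}⁺ = {G, L}, which is not all of the schema, so we must add further attributes.
{E, G, L}⁺: EL→ADF adds A, D, F; AGL→H adds H; DFL→BEH adds B → {A, B, D, E, F, G, H, L}. Minimal: {G, L}⁺ = {G, L}; {E, L}⁺ = {A, B, D, E, F, H, L}; {E, G}⁺ = {E, G} — none reach the full schema.
{D, F, G, L}⁺: DFL→BEH adds B, E, H; EL→ADF adds A → {A, B, D, E, F, G, H, L}. Minimal: {F, G, L}⁺ = {F, G, L}; {D, G, L}⁺ = {D, G, L}; {D, F, L}⁺ = {A, B, D, E, F, H, L}; … — none reach the full schema.
{A, B, F, G, L}⁺: AGL→H adds H; BGH→D adds D; DFL→BEH adds E → {A, B, D, E, F, G, H, L}. Minimal: {B, F, G, L}⁺ = {B, F, G, L}; {A, F, G, L}⁺ = {A, F, G, H, L}; {A, B, G, L}⁺ = {A, B, D, G, H, L}; … — none reach the full schema.
{B, F, G, H, L}⁺: BGH→D adds D; DFL→BEH adds E; EL→ADF adds A → {A, B, D, E, F, G, H, L}. Minimal: {F, G, H, L}⁺ = {F, G, H, L}; {B, G, H, L}⁺ = {B, D, G, H, L}; {B, F, H, L}⁺ = {B, F, H, L}; … — none reach the full schema.
Any other superkey contains one of these as a subset, so there are no further candidate keys.

EGL; DFGL; ABFGL; BFGHL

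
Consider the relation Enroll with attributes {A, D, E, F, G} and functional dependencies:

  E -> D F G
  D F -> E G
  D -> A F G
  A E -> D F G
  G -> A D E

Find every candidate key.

{D}⁺: D→AFG adds A, F, G; G→ADE adds E → {A, D, E, F, G}.
{E}⁺: E→DFG adds D, F, G; D→AFG adds A → {A, D, E, F, G}.
{G}⁺: G→ADE adds A, D, E; E→DFG adds F → {A, D, E, F, G}.

{D}, {E}, {G}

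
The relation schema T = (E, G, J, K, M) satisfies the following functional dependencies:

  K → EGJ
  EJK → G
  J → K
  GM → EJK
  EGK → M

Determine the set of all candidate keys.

{J}⁺: J→K adds K; K→EGJ adds E, G; EGK→M adds M → {E, G, J, K, M}.
{K}⁺: K→EGJ adds E, G, J; EGK→M adds M → {E, G, J, K, M}.
{G, M}⁺: GM→EJK adds E, J, K → {E, G, J, K, M}.
Any other superkey contains one of these as a subset, so there are no further candidate keys.

J, K, GM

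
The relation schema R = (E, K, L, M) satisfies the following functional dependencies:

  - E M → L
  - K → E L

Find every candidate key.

Attributes K, M never appear on any right-hand side, so every candidate key must contain {K, M}.
{K, M}⁺ = {E, K, L, M}, which is all of the schema, so {K, M} is the only candidate key.

(K, M)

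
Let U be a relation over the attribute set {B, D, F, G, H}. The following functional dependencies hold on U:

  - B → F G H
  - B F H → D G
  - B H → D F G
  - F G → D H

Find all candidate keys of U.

{B}

Attribute B never appears on the right-hand side of any dependency, so B must belong to every candidate key.
{B}⁺ = {B, D, F, G, H}, which is all of the schema, so {B} is the only candidate key.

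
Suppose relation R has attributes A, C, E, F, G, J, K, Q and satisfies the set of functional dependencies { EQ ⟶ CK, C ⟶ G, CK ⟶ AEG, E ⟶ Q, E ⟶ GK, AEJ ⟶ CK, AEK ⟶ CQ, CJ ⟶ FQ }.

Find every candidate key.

{E, J}, {C, J, K}

Attribute J never appears on the right-hand side of any dependency, so J must belong to every candidate key.
{J}⁺ = {J}, which is not all of the schema, so we must add further attributes.
{E, J}⁺: E→Q adds Q; E→GK adds G, K; EQ→CK adds C; CK→AEG adds A; CJ→FQ adds F → {A, C, E, F, G, J, K, Q}.
{C, J, K}⁺: C→G adds G; CK→AEG adds A, E; E→Q adds Q; CJ→FQ adds F → {A, C, E, F, G, J, K, Q}.
Any other superkey contains one of these as a subset, so there are no further candidate keys.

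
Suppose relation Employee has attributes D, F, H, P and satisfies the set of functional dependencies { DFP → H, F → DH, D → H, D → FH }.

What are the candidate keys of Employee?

{D, P}; {F, P}

Attribute P never appears on the right-hand side of any dependency, so P must belong to every candidate key.
{P}⁺ = {P}, which is not all of the schema, so we must add further attributes.
{D, P}⁺: D→H adds H; D→FH adds F → {D, F, H, P}.
{F, P}⁺: F→DH adds D, H → {D, F, H, P}.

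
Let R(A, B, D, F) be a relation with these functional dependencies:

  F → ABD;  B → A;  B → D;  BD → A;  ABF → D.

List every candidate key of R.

Attribute F never appears on the right-hand side of any dependency, so F must belong to every candidate key.
{F}⁺ = {A, B, D, F}, which is all of the schema, so {F} is the only candidate key.

{F}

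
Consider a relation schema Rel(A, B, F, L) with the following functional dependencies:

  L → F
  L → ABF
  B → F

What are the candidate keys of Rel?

Attribute L never appears on the right-hand side of any dependency, so L must belong to every candidate key.
{L}⁺ = {A, B, F, L}, which is all of the schema, so {L} is the only candidate key.

(L)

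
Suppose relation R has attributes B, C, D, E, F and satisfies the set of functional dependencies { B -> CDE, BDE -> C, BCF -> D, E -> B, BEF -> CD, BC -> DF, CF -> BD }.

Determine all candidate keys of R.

{B}; {E}; {C, F}

{B}⁺: B→CDE adds C, D, E; BC→DF adds F → {B, C, D, E, F}.
{E}⁺: E→B adds B; B→CDE adds C, D; BC→DF adds F → {B, C, D, E, F}.
{C, F}⁺: CF→BD adds B, D; B→CDE adds E → {B, C, D, E, F}. Minimal: {F}⁺ = {F}; {C}⁺ = {C} — none reach the full schema.
Any other superkey contains one of these as a subset, so there are no further candidate keys.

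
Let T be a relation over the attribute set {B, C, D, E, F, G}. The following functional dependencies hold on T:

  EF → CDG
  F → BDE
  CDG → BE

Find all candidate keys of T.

{F}

Attribute F never appears on the right-hand side of any dependency, so F must belong to every candidate key.
{F}⁺ = {B, C, D, E, F, G}, which is all of the schema, so {F} is the only candidate key.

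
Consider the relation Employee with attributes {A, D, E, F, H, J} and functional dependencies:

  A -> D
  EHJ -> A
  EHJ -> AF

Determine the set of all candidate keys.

Attributes E, H, J never appear on any right-hand side, so every candidate key must contain {E, H, J}.
{E, H, J}⁺ = {A, D, E, F, H, J}, which is all of the schema, so {E, H, J} is the only candidate key.

(E, H, J)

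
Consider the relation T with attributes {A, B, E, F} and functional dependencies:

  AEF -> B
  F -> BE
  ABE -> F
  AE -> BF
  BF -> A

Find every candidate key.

{F}; {A, E}

{F}⁺: F→BE adds B, E; BF→A adds A → {A, B, E, F}.
{A, E}⁺: AE→BF adds B, F → {A, B, E, F}. Minimal: {E}⁺ = {E}; {A}⁺ = {A} — none reach the full schema.
Any other superkey contains one of these as a subset, so there are no further candidate keys.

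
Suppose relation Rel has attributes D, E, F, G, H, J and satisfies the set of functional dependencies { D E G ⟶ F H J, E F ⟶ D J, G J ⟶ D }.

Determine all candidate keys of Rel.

(D, E, G); (E, F, G); (E, G, J)

Attributes E, G never appear on any right-hand side, so every candidate key must contain {E, G}.
{E, G}⁺ = {E, G}, which is not all of the schema, so we must add further attributes.
{D, E, G}⁺: DEG→FHJ adds F, H, J → {D, E, F, G, H, J}. Minimal: {E, G}⁺ = {E, G}; {D, G}⁺ = {D, G}; {D, E}⁺ = {D, E} — none reach the full schema.
{E, F, G}⁺: EF→DJ adds D, J; DEG→FHJ adds H → {D, E, F, G, H, J}. Minimal: {F, G}⁺ = {F, G}; {E, G}⁺ = {E, G}; {E, F}⁺ = {D, E, F, J} — none reach the full schema.
{E, G, J}⁺: GJ→D adds D; DEG→FHJ adds F, H → {D, E, F, G, H, J}. Minimal: {G, J}⁺ = {D, G, J}; {E, J}⁺ = {E, J}; {E, G}⁺ = {E, G} — none reach the full schema.
Any other superkey contains one of these as a subset, so there are no further candidate keys.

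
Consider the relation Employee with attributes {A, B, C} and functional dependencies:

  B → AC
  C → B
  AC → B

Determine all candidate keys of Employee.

{B}⁺: B→AC adds A, C → {A, B, C}.
{C}⁺: C→B adds B; B→AC adds A → {A, B, C}.

{B}; {C}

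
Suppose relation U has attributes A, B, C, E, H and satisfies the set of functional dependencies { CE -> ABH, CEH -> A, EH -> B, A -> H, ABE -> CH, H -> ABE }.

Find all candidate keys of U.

A, H, CE

{A}⁺: A→H adds H; H→ABE adds B, E; ABE→CH adds C → {A, B, C, E, H}.
{H}⁺: H→ABE adds A, B, E; ABE→CH adds C → {A, B, C, E, H}.
{C, E}⁺: CE→ABH adds A, B, H → {A, B, C, E, H}. Minimal: {E}⁺ = {E}; {C}⁺ = {C} — none reach the full schema.
Any other superkey contains one of these as a subset, so there are no further candidate keys.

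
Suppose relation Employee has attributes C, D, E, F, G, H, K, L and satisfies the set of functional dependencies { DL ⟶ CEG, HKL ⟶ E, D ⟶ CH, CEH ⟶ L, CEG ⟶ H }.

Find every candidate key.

{D, E, F, K}⁺: D→CH adds C, H; CEH→L adds L; DL→CEG adds G → {C, D, E, F, G, H, K, L}.
{D, F, K, L}⁺: DL→CEG adds C, E, G; D→CH adds H → {C, D, E, F, G, H, K, L}.

(D, E, F, K), (D, F, K, L)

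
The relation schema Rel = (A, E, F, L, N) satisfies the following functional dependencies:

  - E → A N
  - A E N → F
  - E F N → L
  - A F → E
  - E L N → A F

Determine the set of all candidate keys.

{E}⁺: E→AN adds A, N; AEN→F adds F; EFN→L adds L → {A, E, F, L, N}.
{A, F}⁺: AF→E adds E; E→AN adds N; EFN→L adds L → {A, E, F, L, N}. Minimal: {F}⁺ = {F}; {A}⁺ = {A} — none reach the full schema.
Any other superkey contains one of these as a subset, so there are no further candidate keys.

{E}, {A, F}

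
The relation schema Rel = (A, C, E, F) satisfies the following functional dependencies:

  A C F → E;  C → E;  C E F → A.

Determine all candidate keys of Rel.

CF

Attributes C, F never appear on any right-hand side, so every candidate key must contain {C, F}.
{C, F}⁺ = {A, C, E, F}, which is all of the schema, so {C, F} is the only candidate key.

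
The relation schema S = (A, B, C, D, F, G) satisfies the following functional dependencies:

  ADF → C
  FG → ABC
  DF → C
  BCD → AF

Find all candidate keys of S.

(D, F, G), (B, C, D, G)

Attributes D, G never appear on any right-hand side, so every candidate key must contain {D, G}.
{D, G}⁺ = {D, G}, which is not all of the schema, so we must add further attributes.
{D, F, G}⁺: FG→ABC adds A, B, C → {A, B, C, D, F, G}. Minimal: {F, G}⁺ = {A, B, C, F, G}; {D, G}⁺ = {D, G}; {D, F}⁺ = {C, D, F} — none reach the full schema.
{B, C, D, G}⁺: BCD→AF adds A, F → {A, B, C, D, F, G}. Minimal: {C, D, G}⁺ = {C, D, G}; {B, D, G}⁺ = {B, D, G}; {B, C, G}⁺ = {B, C, G}; … — none reach the full schema.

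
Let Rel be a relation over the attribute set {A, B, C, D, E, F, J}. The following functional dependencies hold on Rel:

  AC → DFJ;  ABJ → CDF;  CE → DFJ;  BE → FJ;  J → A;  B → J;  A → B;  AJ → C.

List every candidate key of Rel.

AE, BE, CE, EJ

Attribute E never appears on the right-hand side of any dependency, so E must belong to every candidate key.
{E}⁺ = {E}, which is not all of the schema, so we must add further attributes.
{A, E}⁺: A→B adds B; BE→FJ adds F, J; AJ→C adds C; AC→DFJ adds D → {A, B, C, D, E, F, J}. Minimal: {E}⁺ = {E}; {A}⁺ = {A, B, C, D, F, J} — none reach the full schema.
{B, E}⁺: BE→FJ adds F, J; J→A adds A; AJ→C adds C; AC→DFJ adds D → {A, B, C, D, E, F, J}. Minimal: {E}⁺ = {E}; {B}⁺ = {A, B, C, D, F, J} — none reach the full schema.
{C, E}⁺: CE→DFJ adds D, F, J; J→A adds A; A→B adds B → {A, B, C, D, E, F, J}. Minimal: {E}⁺ = {E}; {C}⁺ = {C} — none reach the full schema.
{E, J}⁺: J→A adds A; A→B adds B; AJ→C adds C; AC→DFJ adds D, F → {A, B, C, D, E, F, J}. Minimal: {J}⁺ = {A, B, C, D, F, J}; {E}⁺ = {E} — none reach the full schema.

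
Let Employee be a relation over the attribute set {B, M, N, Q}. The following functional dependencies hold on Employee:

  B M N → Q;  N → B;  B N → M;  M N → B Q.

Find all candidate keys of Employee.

Attribute N never appears on the right-hand side of any dependency, so N must belong to every candidate key.
{N}⁺ = {B, M, N, Q}, which is all of the schema, so {N} is the only candidate key.

{N}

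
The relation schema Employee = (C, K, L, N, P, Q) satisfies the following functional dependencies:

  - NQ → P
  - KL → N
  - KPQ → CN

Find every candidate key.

Attributes K, L, Q never appear on any right-hand side, so every candidate key must contain {K, L, Q}.
{K, L, Q}⁺ = {C, K, L, N, P, Q}, which is all of the schema, so {K, L, Q} is the only candidate key.

(K, L, Q)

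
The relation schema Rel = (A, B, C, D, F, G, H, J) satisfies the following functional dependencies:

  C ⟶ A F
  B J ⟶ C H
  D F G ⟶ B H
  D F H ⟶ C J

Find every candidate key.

Attributes D, G never appear on any right-hand side, so every candidate key must contain {D, G}.
{D, G}⁺ = {D, G}, which is not all of the schema, so we must add further attributes.
{C, D, G}⁺: C→AF adds A, F; DFG→BH adds B, H; DFH→CJ adds J → {A, B, C, D, F, G, H, J}. Minimal: {D, G}⁺ = {D, G}; {C, G}⁺ = {A, C, F, G}; {C, D}⁺ = {A, C, D, F} — none reach the full schema.
{D, F, G}⁺: DFG→BH adds B, H; DFH→CJ adds C, J; C→AF adds A → {A, B, C, D, F, G, H, J}. Minimal: {F, G}⁺ = {F, G}; {D, G}⁺ = {D, G}; {D, F}⁺ = {D, F} — none reach the full schema.
{B, D, G, J}⁺: BJ→CH adds C, H; C→AF adds A, F → {A, B, C, D, F, G, H, J}. Minimal: {D, G, J}⁺ = {D, G, J}; {B, G, J}⁺ = {A, B, C, F, G, H, J}; {B, D, J}⁺ = {A, B, C, D, F, H, J}; … — none reach the full schema.
Any other superkey contains one of these as a subset, so there are no further candidate keys.

{C, D, G}; {D, F, G}; {B, D, G, J}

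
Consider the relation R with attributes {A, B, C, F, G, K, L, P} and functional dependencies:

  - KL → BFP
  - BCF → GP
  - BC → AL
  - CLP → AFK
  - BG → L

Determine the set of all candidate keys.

BCF, BCK, BCP, CKL, CLP

Attribute C never appears on the right-hand side of any dependency, so C must belong to every candidate key.
{C}⁺ = {C}, which is not all of the schema, so we must add further attributes.
{B, C, F}⁺: BCF→GP adds G, P; BC→AL adds A, L; CLP→AFK adds K → {A, B, C, F, G, K, L, P}. Minimal: {C, F}⁺ = {C, F}; {B, F}⁺ = {B, F}; {B, C}⁺ = {A, B, C, L} — none reach the full schema.
{B, C, K}⁺: BC→AL adds A, L; KL→BFP adds F, P; BCF→GP adds G → {A, B, C, F, G, K, L, P}. Minimal: {C, K}⁺ = {C, K}; {B, K}⁺ = {B, K}; {B, C}⁺ = {A, B, C, L} — none reach the full schema.
{B, C, P}⁺: BC→AL adds A, L; CLP→AFK adds F, K; BCF→GP adds G → {A, B, C, F, G, K, L, P}. Minimal: {C, P}⁺ = {C, P}; {B, P}⁺ = {B, P}; {B, C}⁺ = {A, B, C, L} — none reach the full schema.
{C, K, L}⁺: KL→BFP adds B, F, P; BCF→GP adds G; BC→AL adds A → {A, B, C, F, G, K, L, P}. Minimal: {K, L}⁺ = {B, F, K, L, P}; {C, L}⁺ = {C, L}; {C, K}⁺ = {C, K} — none reach the full schema.
{C, L, P}⁺: CLP→AFK adds A, F, K; KL→BFP adds B; BCF→GP adds G → {A, B, C, F, G, K, L, P}. Minimal: {L, P}⁺ = {L, P}; {C, P}⁺ = {C, P}; {C, L}⁺ = {C, L} — none reach the full schema.
Any other superkey contains one of these as a subset, so there are no further candidate keys.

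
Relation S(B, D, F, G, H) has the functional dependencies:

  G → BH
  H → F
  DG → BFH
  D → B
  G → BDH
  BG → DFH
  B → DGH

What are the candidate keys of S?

{B}; {D}; {G}

{B}⁺: B→DGH adds D, G, H; H→F adds F → {B, D, F, G, H}.
{D}⁺: D→B adds B; B→DGH adds G, H; H→F adds F → {B, D, F, G, H}.
{G}⁺: G→BH adds B, H; H→F adds F; G→BDH adds D → {B, D, F, G, H}.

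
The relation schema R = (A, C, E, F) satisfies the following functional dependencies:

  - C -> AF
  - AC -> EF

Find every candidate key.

Attribute C never appears on the right-hand side of any dependency, so C must belong to every candidate key.
{C}⁺ = {A, C, E, F}, which is all of the schema, so {C} is the only candidate key.

C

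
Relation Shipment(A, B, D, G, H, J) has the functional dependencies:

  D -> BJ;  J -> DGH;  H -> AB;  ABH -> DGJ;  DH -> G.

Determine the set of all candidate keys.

{D}⁺: D→BJ adds B, J; J→DGH adds G, H; H→AB adds A → {A, B, D, G, H, J}.
{H}⁺: H→AB adds A, B; ABH→DGJ adds D, G, J → {A, B, D, G, H, J}.
{J}⁺: J→DGH adds D, G, H; H→AB adds A, B → {A, B, D, G, H, J}.
Any other superkey contains one of these as a subset, so there are no further candidate keys.

(D), (H), (J)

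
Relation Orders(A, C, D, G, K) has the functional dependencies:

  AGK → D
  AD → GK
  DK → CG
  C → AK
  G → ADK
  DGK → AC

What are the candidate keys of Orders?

{G}⁺: G→ADK adds A, D, K; DGK→AC adds C → {A, C, D, G, K}.
{A, D}⁺: AD→GK adds G, K; DK→CG adds C → {A, C, D, G, K}. Minimal: {D}⁺ = {D}; {A}⁺ = {A} — none reach the full schema.
{C, D}⁺: C→AK adds A, K; AD→GK adds G → {A, C, D, G, K}. Minimal: {D}⁺ = {D}; {C}⁺ = {A, C, K} — none reach the full schema.
{D, K}⁺: DK→CG adds C, G; C→AK adds A → {A, C, D, G, K}. Minimal: {K}⁺ = {K}; {D}⁺ = {D} — none reach the full schema.
Any other superkey contains one of these as a subset, so there are no further candidate keys.

{G}; {A, D}; {C, D}; {D, K}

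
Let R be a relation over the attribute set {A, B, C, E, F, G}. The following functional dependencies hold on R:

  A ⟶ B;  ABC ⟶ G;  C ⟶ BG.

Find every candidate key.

{A, C, E, F}

Attributes A, C, E, F never appear on any right-hand side, so every candidate key must contain {A, C, E, F}.
{A, C, E, F}⁺ = {A, B, C, E, F, G}, which is all of the schema, so {A, C, E, F} is the only candidate key.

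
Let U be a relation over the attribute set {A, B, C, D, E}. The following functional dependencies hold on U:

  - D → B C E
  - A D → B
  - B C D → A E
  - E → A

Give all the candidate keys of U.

{D}

{D}⁺: D→BCE adds B, C, E; BCD→AE adds A → {A, B, C, D, E}.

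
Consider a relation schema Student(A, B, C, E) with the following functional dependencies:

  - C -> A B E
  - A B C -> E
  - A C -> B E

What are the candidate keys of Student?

Attribute C never appears on the right-hand side of any dependency, so C must belong to every candidate key.
{C}⁺ = {A, B, C, E}, which is all of the schema, so {C} is the only candidate key.

{C}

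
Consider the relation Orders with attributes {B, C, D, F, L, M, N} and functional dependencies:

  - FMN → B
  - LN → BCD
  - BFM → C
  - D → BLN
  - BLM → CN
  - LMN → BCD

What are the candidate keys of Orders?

Attributes F, M never appear on any right-hand side, so every candidate key must contain {F, M}.
{F, M}⁺ = {F, M}, which is not all of the schema, so we must add further attributes.
{D, F, M}⁺: D→BLN adds B, L, N; BLM→CN adds C → {B, C, D, F, L, M, N}.
{B, F, L, M}⁺: BFM→C adds C; BLM→CN adds N; LMN→BCD adds D → {B, C, D, F, L, M, N}.
{F, L, M, N}⁺: FMN→B adds B; LN→BCD adds C, D → {B, C, D, F, L, M, N}.
Any other superkey contains one of these as a subset, so there are no further candidate keys.

{D, F, M}, {B, F, L, M}, {F, L, M, N}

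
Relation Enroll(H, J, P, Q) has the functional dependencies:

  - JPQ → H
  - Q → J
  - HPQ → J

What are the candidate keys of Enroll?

(P, Q)

{P, Q}⁺: Q→J adds J; JPQ→H adds H → {H, J, P, Q}. Minimal: {Q}⁺ = {J, Q}; {P}⁺ = {P} — none reach the full schema.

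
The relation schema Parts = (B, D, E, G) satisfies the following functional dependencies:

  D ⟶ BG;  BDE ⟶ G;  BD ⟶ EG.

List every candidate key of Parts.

D

{D}⁺: D→BG adds B, G; BD→EG adds E → {B, D, E, G}.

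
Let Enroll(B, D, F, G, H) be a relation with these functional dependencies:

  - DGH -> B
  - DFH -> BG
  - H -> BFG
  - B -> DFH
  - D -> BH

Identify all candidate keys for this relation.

{B}⁺: B→DFH adds D, F, H; DFH→BG adds G → {B, D, F, G, H}.
{D}⁺: D→BH adds B, H; H→BFG adds F, G → {B, D, F, G, H}.
{H}⁺: H→BFG adds B, F, G; B→DFH adds D → {B, D, F, G, H}.
Any other superkey contains one of these as a subset, so there are no further candidate keys.

{B}, {D}, {H}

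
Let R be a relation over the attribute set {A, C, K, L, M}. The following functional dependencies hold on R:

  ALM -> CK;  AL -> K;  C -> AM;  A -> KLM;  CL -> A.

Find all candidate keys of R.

{A}⁺: A→KLM adds K, L, M; ALM→CK adds C → {A, C, K, L, M}.
{C}⁺: C→AM adds A, M; A→KLM adds K, L → {A, C, K, L, M}.

A, C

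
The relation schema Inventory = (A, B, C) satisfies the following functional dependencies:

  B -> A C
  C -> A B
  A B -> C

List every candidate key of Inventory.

{B}⁺: B→AC adds A, C → {A, B, C}.
{C}⁺: C→AB adds A, B → {A, B, C}.

{B}; {C}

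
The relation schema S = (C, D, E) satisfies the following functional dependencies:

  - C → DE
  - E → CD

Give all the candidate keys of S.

{C}⁺: C→DE adds D, E → {C, D, E}.
{E}⁺: E→CD adds C, D → {C, D, E}.
Any other superkey contains one of these as a subset, so there are no further candidate keys.

{C}; {E}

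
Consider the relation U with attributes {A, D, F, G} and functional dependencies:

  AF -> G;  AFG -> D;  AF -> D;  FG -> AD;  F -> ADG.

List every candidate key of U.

(F)

Attribute F never appears on the right-hand side of any dependency, so F must belong to every candidate key.
{F}⁺ = {A, D, F, G}, which is all of the schema, so {F} is the only candidate key.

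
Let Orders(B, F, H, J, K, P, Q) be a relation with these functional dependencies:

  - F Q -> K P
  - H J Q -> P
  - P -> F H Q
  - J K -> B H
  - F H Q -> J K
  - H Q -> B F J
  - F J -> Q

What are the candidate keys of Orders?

{P}; {F, J}; {F, Q}; {H, Q}; {J, K, Q}

{P}⁺: P→FHQ adds F, H, Q; FHQ→JK adds J, K; HQ→BFJ adds B → {B, F, H, J, K, P, Q}.
{F, J}⁺: FJ→Q adds Q; FQ→KP adds K, P; P→FHQ adds H; JK→BH adds B → {B, F, H, J, K, P, Q}. Minimal: {J}⁺ = {J}; {F}⁺ = {F} — none reach the full schema.
{F, Q}⁺: FQ→KP adds K, P; P→FHQ adds H; FHQ→JK adds J; HQ→BFJ adds B → {B, F, H, J, K, P, Q}. Minimal: {Q}⁺ = {Q}; {F}⁺ = {F} — none reach the full schema.
{H, Q}⁺: HQ→BFJ adds B, F, J; FQ→KP adds K, P → {B, F, H, J, K, P, Q}. Minimal: {Q}⁺ = {Q}; {H}⁺ = {H} — none reach the full schema.
{J, K, Q}⁺: JK→BH adds B, H; HQ→BFJ adds F; FQ→KP adds P → {B, F, H, J, K, P, Q}. Minimal: {K, Q}⁺ = {K, Q}; {J, Q}⁺ = {J, Q}; {J, K}⁺ = {B, H, J, K} — none reach the full schema.
Any other superkey contains one of these as a subset, so there are no further candidate keys.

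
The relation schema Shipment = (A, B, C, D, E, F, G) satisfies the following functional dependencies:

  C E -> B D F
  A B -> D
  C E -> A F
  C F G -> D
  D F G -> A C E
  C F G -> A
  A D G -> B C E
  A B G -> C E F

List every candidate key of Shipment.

Attribute G never appears on the right-hand side of any dependency, so G must belong to every candidate key.
{G}⁺ = {G}, which is not all of the schema, so we must add further attributes.
{A, B, G}⁺: AB→D adds D; ADG→BCE adds C, E; ABG→CEF adds F → {A, B, C, D, E, F, G}. Minimal: {B, G}⁺ = {B, G}; {A, G}⁺ = {A, G}; {A, B}⁺ = {A, B, D} — none reach the full schema.
{A, D, G}⁺: ADG→BCE adds B, C, E; ABG→CEF adds F → {A, B, C, D, E, F, G}. Minimal: {D, G}⁺ = {D, G}; {A, G}⁺ = {A, G}; {A, D}⁺ = {A, D} — none reach the full schema.
{C, E, G}⁺: CE→BDF adds B, D, F; CE→AF adds A → {A, B, C, D, E, F, G}. Minimal: {E, G}⁺ = {E, G}; {C, G}⁺ = {C, G}; {C, E}⁺ = {A, B, C, D, E, F} — none reach the full schema.
{C, F, G}⁺: CFG→D adds D; DFG→ACE adds A, E; ADG→BCE adds B → {A, B, C, D, E, F, G}. Minimal: {F, G}⁺ = {F, G}; {C, G}⁺ = {C, G}; {C, F}⁺ = {C, F} — none reach the full schema.
{D, F, G}⁺: DFG→ACE adds A, C, E; ADG→BCE adds B → {A, B, C, D, E, F, G}. Minimal: {F, G}⁺ = {F, G}; {D, G}⁺ = {D, G}; {D, F}⁺ = {D, F} — none reach the full schema.

{A, B, G}; {A, D, G}; {C, E, G}; {C, F, G}; {D, F, G}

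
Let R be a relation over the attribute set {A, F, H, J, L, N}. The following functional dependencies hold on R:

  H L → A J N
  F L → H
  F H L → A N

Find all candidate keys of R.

Attributes F, L never appear on any right-hand side, so every candidate key must contain {F, L}.
{F, L}⁺ = {A, F, H, J, L, N}, which is all of the schema, so {F, L} is the only candidate key.

{F, L}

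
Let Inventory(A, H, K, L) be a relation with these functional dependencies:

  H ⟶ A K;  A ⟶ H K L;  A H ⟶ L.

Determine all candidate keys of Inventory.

{A}⁺: A→HKL adds H, K, L → {A, H, K, L}.
{H}⁺: H→AK adds A, K; A→HKL adds L → {A, H, K, L}.
Any other superkey contains one of these as a subset, so there are no further candidate keys.

(A), (H)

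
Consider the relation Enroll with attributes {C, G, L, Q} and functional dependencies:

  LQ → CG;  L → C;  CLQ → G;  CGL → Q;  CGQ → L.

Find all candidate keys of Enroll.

{G, L}, {L, Q}, {C, G, Q}

{G, L}⁺: L→C adds C; CGL→Q adds Q → {C, G, L, Q}. Minimal: {L}⁺ = {C, L}; {G}⁺ = {G} — none reach the full schema.
{L, Q}⁺: LQ→CG adds C, G → {C, G, L, Q}. Minimal: {Q}⁺ = {Q}; {L}⁺ = {C, L} — none reach the full schema.
{C, G, Q}⁺: CGQ→L adds L → {C, G, L, Q}. Minimal: {G, Q}⁺ = {G, Q}; {C, Q}⁺ = {C, Q}; {C, G}⁺ = {C, G} — none reach the full schema.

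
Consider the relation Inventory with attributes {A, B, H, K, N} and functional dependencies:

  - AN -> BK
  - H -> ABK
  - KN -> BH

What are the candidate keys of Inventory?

{A, N}; {H, N}; {K, N}

{A, N}⁺: AN→BK adds B, K; KN→BH adds H → {A, B, H, K, N}.
{H, N}⁺: H→ABK adds A, B, K → {A, B, H, K, N}.
{K, N}⁺: KN→BH adds B, H; H→ABK adds A → {A, B, H, K, N}.
Any other superkey contains one of these as a subset, so there are no further candidate keys.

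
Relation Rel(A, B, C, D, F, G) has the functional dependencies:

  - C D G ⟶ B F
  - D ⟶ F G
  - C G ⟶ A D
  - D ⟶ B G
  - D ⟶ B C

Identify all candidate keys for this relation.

{D}, {C, G}

{D}⁺: D→FG adds F, G; D→BG adds B; D→BC adds C; CG→AD adds A → {A, B, C, D, F, G}.
{C, G}⁺: CG→AD adds A, D; D→BG adds B; CDG→BF adds F → {A, B, C, D, F, G}.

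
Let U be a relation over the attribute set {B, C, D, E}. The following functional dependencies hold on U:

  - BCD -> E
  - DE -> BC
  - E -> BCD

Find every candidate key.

{E}, {B, C, D}

{E}⁺: E→BCD adds B, C, D → {B, C, D, E}.
{B, C, D}⁺: BCD→E adds E → {B, C, D, E}. Minimal: {C, D}⁺ = {C, D}; {B, D}⁺ = {B, D}; {B, C}⁺ = {B, C} — none reach the full schema.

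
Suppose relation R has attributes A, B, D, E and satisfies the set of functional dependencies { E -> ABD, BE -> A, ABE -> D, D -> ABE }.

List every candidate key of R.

{D}⁺: D→ABE adds A, B, E → {A, B, D, E}.
{E}⁺: E→ABD adds A, B, D → {A, B, D, E}.
Any other superkey contains one of these as a subset, so there are no further candidate keys.

(D), (E)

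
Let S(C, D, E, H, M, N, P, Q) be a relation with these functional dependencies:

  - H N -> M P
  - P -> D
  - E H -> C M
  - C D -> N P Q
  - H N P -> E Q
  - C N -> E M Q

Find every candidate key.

{H, N}, {C, D, H}, {C, H, P}, {D, E, H}, {E, H, P}

Attribute H never appears on the right-hand side of any dependency, so H must belong to every candidate key.
{H}⁺ = {H}, which is not all of the schema, so we must add further attributes.
{H, N}⁺: HN→MP adds M, P; P→D adds D; HNP→EQ adds E, Q; EH→CM adds C → {C, D, E, H, M, N, P, Q}. Minimal: {N}⁺ = {N}; {H}⁺ = {H} — none reach the full schema.
{C, D, H}⁺: CD→NPQ adds N, P, Q; HNP→EQ adds E; CN→EMQ adds M → {C, D, E, H, M, N, P, Q}. Minimal: {D, H}⁺ = {D, H}; {C, H}⁺ = {C, H}; {C, D}⁺ = {C, D, E, M, N, P, Q} — none reach the full schema.
{C, H, P}⁺: P→D adds D; CD→NPQ adds N, Q; HNP→EQ adds E; CN→EMQ adds M → {C, D, E, H, M, N, P, Q}. Minimal: {H, P}⁺ = {D, H, P}; {C, P}⁺ = {C, D, E, M, N, P, Q}; {C, H}⁺ = {C, H} — none reach the full schema.
{D, E, H}⁺: EH→CM adds C, M; CD→NPQ adds N, P, Q → {C, D, E, H, M, N, P, Q}. Minimal: {E, H}⁺ = {C, E, H, M}; {D, H}⁺ = {D, H}; {D, E}⁺ = {D, E} — none reach the full schema.
{E, H, P}⁺: P→D adds D; EH→CM adds C, M; CD→NPQ adds N, Q → {C, D, E, H, M, N, P, Q}. Minimal: {H, P}⁺ = {D, H, P}; {E, P}⁺ = {D, E, P}; {E, H}⁺ = {C, E, H, M} — none reach the full schema.
Any other superkey contains one of these as a subset, so there are no further candidate keys.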